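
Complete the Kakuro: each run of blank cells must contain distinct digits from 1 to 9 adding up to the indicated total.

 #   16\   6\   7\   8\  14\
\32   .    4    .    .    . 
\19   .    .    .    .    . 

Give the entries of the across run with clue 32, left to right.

9 4 6 5 8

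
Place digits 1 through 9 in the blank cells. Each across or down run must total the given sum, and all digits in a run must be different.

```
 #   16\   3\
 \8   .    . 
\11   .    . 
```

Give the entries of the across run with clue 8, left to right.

7 1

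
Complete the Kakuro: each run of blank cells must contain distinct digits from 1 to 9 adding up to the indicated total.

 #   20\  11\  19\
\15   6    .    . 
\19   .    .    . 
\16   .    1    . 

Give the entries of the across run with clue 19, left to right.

5 6 8

Given what's placed, R3C1 must be 9 to fit the 16 across and 20 down.
R3C3 = 16 − 10 = 6 completes the 16 across.
R2C1 = 20 − 15 = 5 completes the 20 down.
R2C3 = 8: the only remaining digit allowed by both the 19 across and the 19 down.
R1C3 = 19 − 14 = 5 completes the 19 down.
R2C2 = 19 − 13 = 6 completes the 19 across.
R1C2 = 15 − 11 = 4 completes the 15 across.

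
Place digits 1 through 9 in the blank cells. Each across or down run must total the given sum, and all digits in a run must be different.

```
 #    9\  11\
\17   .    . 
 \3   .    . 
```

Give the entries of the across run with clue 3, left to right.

1 2

17 in 2 cells must be {8,9}; 3 in 2 cells must be {1,2}.
The 17 across and the 9 down share only 8, so R1C1 = 8.
R1C2 = 17 − 8 = 9 completes the 17 across.
R2C1 = 9 − 8 = 1 completes the 9 down.
R2C2 = 3 − 1 = 2 completes the 3 across.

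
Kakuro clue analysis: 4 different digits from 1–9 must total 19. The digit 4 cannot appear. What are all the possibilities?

{1,2,7,9}; {1,3,6,9}; {1,3,7,8}; {1,5,6,7}; {2,3,5,9}; {2,3,6,8}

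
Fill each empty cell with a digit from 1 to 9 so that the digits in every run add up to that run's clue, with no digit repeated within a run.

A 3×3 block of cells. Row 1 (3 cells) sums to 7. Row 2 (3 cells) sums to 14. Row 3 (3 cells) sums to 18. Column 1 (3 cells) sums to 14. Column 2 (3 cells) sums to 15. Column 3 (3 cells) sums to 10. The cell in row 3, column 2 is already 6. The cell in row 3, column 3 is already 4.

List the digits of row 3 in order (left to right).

7 in 3 cells must be {1,2,4}.
(1,3) = 1: the only remaining digit allowed by both the 7 across and the 10 down.
(2,3) = 10 − 5 = 5 completes the 10 down.
(3,1) = 18 − 10 = 8 completes the 18 across.
No cell is forced outright now. (2,1) can only be 1 or 2 (the digits allowed by both its 14 across and its 14 down). If (2,1) = 1: then (1,1) would have to be in {2,4} for the 7 across but in {5} for the 14 down — contradiction. So (2,1) = 2.
(1,1) = 14 − 10 = 4 completes the 14 down.
(1,2) = 7 − 5 = 2 completes the 7 across.
(2,2) = 14 − 7 = 7 completes the 14 across.

8 6 4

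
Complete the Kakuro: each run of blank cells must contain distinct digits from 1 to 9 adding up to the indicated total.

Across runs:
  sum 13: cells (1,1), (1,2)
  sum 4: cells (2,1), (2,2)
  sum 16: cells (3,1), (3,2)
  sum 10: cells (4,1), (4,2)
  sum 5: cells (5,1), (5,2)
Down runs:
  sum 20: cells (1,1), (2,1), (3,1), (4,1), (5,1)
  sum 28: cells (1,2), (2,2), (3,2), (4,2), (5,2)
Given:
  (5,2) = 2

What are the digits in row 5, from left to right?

3, 2

4 in 2 cells must be {1,3}; 16 in 2 cells must be {7,9}.
(2,2) = 3: the only remaining digit allowed by both the 4 across and the 28 down.
Given what's placed, (3,2) must be 9 to fit the 16 across and 28 down.
(5,1) = 5 − 2 = 3 completes the 5 across.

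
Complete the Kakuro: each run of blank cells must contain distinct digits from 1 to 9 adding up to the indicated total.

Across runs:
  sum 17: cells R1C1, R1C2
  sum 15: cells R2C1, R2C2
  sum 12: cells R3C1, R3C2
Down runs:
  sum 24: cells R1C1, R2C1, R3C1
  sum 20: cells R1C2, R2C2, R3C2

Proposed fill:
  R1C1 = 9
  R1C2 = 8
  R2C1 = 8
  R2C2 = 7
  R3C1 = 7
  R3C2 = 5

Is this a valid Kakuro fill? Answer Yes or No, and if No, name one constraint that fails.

Yes

Across: 9+8=17; 8+7=15; 7+5=12. Down: 9+8+7=24; 8+7+5=20. No digit repeats within any run.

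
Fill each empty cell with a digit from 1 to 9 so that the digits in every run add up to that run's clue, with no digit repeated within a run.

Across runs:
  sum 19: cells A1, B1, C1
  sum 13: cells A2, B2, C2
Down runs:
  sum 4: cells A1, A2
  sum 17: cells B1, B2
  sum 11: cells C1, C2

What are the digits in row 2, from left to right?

1 8 4

4 in 2 cells must be {1,3}; 17 in 2 cells must be {8,9}.
The 19 across and the 4 down share only 3, so A1 = 3.
Given what's placed, B1 must be 9 to fit the 19 across and 17 down.
C1 = 19 − 12 = 7 completes the 19 across.
A2 = 4 − 3 = 1 completes the 4 down.
B2 = 17 − 9 = 8 completes the 17 down.
C2 = 13 − 9 = 4 completes the 13 across.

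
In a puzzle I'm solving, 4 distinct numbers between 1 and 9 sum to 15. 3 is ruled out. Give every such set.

{1,2,4,8}; {1,2,5,7}

4 distinct digits from 1–9 sum between 10 and 30.
Dropping sets that contain 3.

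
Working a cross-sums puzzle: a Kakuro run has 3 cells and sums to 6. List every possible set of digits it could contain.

{1,2,3}

3 distinct digits from 1–9 sum between 6 and 24.
Only one set works: {1,2,3}.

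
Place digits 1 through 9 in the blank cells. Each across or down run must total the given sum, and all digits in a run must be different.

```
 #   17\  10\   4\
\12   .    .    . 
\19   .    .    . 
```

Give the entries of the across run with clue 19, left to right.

9 7 3

17 in 2 cells must be {8,9}; 4 in 2 cells must be {1,3}.
The 19 across and the 4 down share only 3, so R2C3 = 3.
R1C3 = 4 − 3 = 1 completes the 4 down.
Given what's placed, R2C1 must be 9 to fit the 19 across and 17 down.
R2C2 = 19 − 12 = 7 completes the 19 across.
R1C1 = 17 − 9 = 8 completes the 17 down.
R1C2 = 12 − 9 = 3 completes the 12 across.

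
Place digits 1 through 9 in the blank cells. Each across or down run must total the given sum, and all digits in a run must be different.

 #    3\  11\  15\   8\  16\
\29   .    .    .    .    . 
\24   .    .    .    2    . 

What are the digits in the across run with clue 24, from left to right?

3 in 2 cells must be {1,2}; 16 in 2 cells must be {7,9}.
R1C4 = 8 − 2 = 6 completes the 8 down.
Given what's placed, R2C1 must be 1 to fit the 24 across and 3 down.
R1C1 = 3 − 1 = 2 completes the 3 down.
No cell is forced outright now. R1C5 can only be 7 or 9 (the digits allowed by both its 29 across and its 16 down). If R1C5 = 7: that forces R1C3 = 9, R2C3 = 6, after which R2C5 would have to be in {7,8} for the 24 across but in {9} for the 16 down — contradiction. So R1C5 = 9.
R2C5 = 16 − 9 = 7 completes the 16 down.
Nothing is forced directly, so branch on R1C3, whose candidates are 7 or 8. If R1C3 = 8: that forces R1C2 = 4, after which R2C2 would have to be in {5,6,8,9} for the 24 across but in {7} for the 11 down — contradiction. So R1C3 = 7.
R1C2 = 29 − 24 = 5 completes the 29 across.
R2C2 = 11 − 5 = 6 completes the 11 down.
R2C3 = 24 − 16 = 8 completes the 24 across.

1 6 8 2 7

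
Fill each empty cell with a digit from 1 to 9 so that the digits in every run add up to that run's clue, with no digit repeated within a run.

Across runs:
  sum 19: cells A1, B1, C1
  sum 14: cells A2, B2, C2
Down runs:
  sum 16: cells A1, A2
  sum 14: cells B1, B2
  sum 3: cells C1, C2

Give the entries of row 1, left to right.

9 8 2

16 in 2 cells must be {7,9}; 3 in 2 cells must be {1,2}.
The 19 across and the 3 down share only 2, so C1 = 2.
C2 = 3 − 2 = 1 completes the 3 down.
Given what's placed, A1 must be 9 to fit the 19 across and 16 down.
B1 = 19 − 11 = 8 completes the 19 across.
A2 = 16 − 9 = 7 completes the 16 down.
B2 = 14 − 8 = 6 completes the 14 across.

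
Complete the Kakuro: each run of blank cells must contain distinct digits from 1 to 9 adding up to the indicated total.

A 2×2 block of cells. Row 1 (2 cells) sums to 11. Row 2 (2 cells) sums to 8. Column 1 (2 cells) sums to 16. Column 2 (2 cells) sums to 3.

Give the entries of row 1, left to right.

16 in 2 cells must be {7,9}; 3 in 2 cells must be {1,2}.
The 11 across and the 3 down share only 2, so (1,2) = 2.
The 8 across and the 16 down share only 7, so (2,1) = 7.
(2,2) = 8 − 7 = 1 completes the 8 across.
(1,1) = 11 − 2 = 9 completes the 11 across.

9, 2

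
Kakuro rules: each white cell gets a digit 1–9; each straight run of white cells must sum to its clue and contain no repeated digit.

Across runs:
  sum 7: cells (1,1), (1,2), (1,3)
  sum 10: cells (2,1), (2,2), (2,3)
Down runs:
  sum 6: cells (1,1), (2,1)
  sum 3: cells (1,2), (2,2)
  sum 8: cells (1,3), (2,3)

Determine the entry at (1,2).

2

7 in 3 cells must be {1,2,4}; 3 in 2 cells must be {1,2}.
Nothing is forced directly, so branch on (1,2), whose candidates are 1 or 2. If (1,2) = 1: that forces (1,3) = 2, (2,2) = 2, after which (2,3) would have to be in {1,3,5,7} for the 10 across but in {6} for the 8 down — contradiction. So (1,2) = 2.
Given what's placed, (1,3) must be 1 to fit the 7 across and 8 down.
(2,2) = 3 − 2 = 1 completes the 3 down.
(2,3) = 8 − 1 = 7 completes the 8 down.
(1,1) = 7 − 3 = 4 completes the 7 across.
(2,1) = 10 − 8 = 2 completes the 10 across.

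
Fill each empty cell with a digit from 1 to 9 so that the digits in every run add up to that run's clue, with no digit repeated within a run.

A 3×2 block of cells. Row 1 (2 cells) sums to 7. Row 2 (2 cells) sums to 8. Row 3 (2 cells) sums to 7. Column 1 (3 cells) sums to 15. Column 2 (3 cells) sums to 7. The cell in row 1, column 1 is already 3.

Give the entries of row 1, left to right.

7 in 3 cells must be {1,2,4}.
(1,2) = 7 − 3 = 4 completes the 7 across.
No cell is forced outright now. (2,1) can only be 5 or 7 (the digits allowed by both its 8 across and its 15 down). If (2,1) = 5: then (2,2) would have to be in {3} for the 8 across but in {1,2} for the 7 down — contradiction. So (2,1) = 7.
(2,2) = 8 − 7 = 1 completes the 8 across.
(3,1) = 15 − 10 = 5 completes the 15 down.
(3,2) = 7 − 5 = 2 completes the 7 across.

3 4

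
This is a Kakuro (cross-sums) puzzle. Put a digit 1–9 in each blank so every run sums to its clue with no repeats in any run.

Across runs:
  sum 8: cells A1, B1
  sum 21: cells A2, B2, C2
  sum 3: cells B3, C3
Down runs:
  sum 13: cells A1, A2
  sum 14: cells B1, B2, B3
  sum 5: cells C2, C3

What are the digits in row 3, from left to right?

2 1

3 in 2 cells must be {1,2}.
The 21 across and the 5 down share only 4, so C2 = 4.
C3 = 5 − 4 = 1 completes the 5 down.
B3 = 3 − 1 = 2 completes the 3 across.
No cell is forced outright now. A2 can only be 8 or 9 (the digits allowed by both its 21 across and its 13 down). If A2 = 9: then A1 would have to be in {1,2,3,5,6,7} for the 8 across but in {4} for the 13 down — contradiction. So A2 = 8.
A1 = 13 − 8 = 5 completes the 13 down.
B1 = 8 − 5 = 3 completes the 8 across.
B2 = 21 − 12 = 9 completes the 21 across.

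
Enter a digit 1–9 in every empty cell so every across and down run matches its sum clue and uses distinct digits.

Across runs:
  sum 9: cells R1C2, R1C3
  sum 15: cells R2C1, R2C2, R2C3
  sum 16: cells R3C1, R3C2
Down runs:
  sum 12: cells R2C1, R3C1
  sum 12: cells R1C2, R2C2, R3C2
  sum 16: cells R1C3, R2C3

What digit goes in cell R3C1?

7

16 in 2 cells must be {7,9}.
The 9 across and the 16 down share only 7, so R1C3 = 7.
R2C3 = 16 − 7 = 9 completes the 16 down.
R1C2 = 9 − 7 = 2 completes the 9 across.
No cell is forced outright now. R2C1 can only be 4 or 5 (the digits allowed by both its 15 across and its 12 down). If R2C1 = 4: then R2C2 would have to be in {2} for the 15 across but in {1,3,4,6,7,9} for the 12 down — contradiction. So R2C1 = 5.
R2C2 = 15 − 14 = 1 completes the 15 across.
R3C1 = 12 − 5 = 7 completes the 12 down.
R3C2 = 16 − 7 = 9 completes the 16 across.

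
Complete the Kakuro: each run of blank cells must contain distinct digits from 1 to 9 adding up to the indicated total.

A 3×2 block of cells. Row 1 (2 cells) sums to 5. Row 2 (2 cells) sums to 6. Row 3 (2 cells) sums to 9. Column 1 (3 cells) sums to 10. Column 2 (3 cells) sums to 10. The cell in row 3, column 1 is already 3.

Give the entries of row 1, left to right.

(3,2) = 9 − 3 = 6 completes the 9 across.
Given what's placed, (2,2) must be 1 to fit the 6 across and 10 down.
(1,2) = 10 − 7 = 3 completes the 10 down.
(2,1) = 6 − 1 = 5 completes the 6 across.
(1,1) = 5 − 3 = 2 completes the 5 across.

2, 3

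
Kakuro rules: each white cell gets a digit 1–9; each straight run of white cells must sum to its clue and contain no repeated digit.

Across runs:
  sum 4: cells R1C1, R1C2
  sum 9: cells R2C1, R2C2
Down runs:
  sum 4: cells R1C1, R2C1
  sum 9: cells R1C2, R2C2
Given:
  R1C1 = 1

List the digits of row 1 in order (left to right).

1 3

4 in 2 cells must be {1,3}.
R1C2 = 4 − 1 = 3 completes the 4 across.
R2C1 = 4 − 1 = 3 completes the 4 down.
R2C2 = 9 − 3 = 6 completes the 9 across.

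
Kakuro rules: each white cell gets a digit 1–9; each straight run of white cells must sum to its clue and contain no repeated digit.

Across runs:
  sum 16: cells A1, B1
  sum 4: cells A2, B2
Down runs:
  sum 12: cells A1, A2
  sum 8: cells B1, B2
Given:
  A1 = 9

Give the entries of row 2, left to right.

16 in 2 cells must be {7,9}; 4 in 2 cells must be {1,3}.
B1 = 16 − 9 = 7 completes the 16 across.
A2 = 12 − 9 = 3 completes the 12 down.
B2 = 4 − 3 = 1 completes the 4 across.

3, 1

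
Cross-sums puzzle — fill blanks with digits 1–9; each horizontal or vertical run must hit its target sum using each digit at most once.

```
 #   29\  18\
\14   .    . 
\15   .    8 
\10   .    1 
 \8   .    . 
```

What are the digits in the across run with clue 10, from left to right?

29 in 4 cells must be {5,7,8,9}.
R2C1 = 15 − 8 = 7 completes the 15 across.
R3C1 = 10 − 1 = 9 completes the 10 across.
Given what's placed, R4C1 must be 5 to fit the 8 across and 29 down.
R4C2 = 8 − 5 = 3 completes the 8 across.
R1C1 = 29 − 21 = 8 completes the 29 down.
R1C2 = 14 − 8 = 6 completes the 14 across.

9 1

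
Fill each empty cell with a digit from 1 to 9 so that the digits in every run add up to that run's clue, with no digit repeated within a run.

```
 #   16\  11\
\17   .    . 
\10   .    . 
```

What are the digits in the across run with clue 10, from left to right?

7 3

17 in 2 cells must be {8,9}; 16 in 2 cells must be {7,9}.
The 17 across and the 16 down share only 9, so R1C1 = 9.
R1C2 = 17 − 9 = 8 completes the 17 across.
R2C1 = 16 − 9 = 7 completes the 16 down.
R2C2 = 10 − 7 = 3 completes the 10 across.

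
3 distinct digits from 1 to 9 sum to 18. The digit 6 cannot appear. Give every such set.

3 distinct digits from 1–9 sum between 6 and 24.
Dropping sets that contain 6.

{1,8,9}; {2,7,9}; {3,7,8}; {4,5,9}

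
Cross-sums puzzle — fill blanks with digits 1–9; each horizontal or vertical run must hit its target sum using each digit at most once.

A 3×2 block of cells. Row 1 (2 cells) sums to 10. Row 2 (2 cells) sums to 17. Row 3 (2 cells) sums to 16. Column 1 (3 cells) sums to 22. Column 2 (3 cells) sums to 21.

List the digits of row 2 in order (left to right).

9, 8

17 in 2 cells must be {8,9}; 16 in 2 cells must be {7,9}.
Nothing is forced directly, so branch on (2,1), whose candidates are 8 or 9. If (2,1) = 8: that forces (1,1) = 9, after which (1,2) would have to be in {1} for the 10 across but in {4,5,6,7,8,9} for the 21 down — contradiction. So (2,1) = 9.
(2,2) = 17 − 9 = 8 completes the 17 across.
Given what's placed, (3,1) must be 7 to fit the 16 across and 22 down.
(3,2) = 16 − 7 = 9 completes the 16 across.
(1,1) = 22 − 16 = 6 completes the 22 down.
(1,2) = 10 − 6 = 4 completes the 10 across.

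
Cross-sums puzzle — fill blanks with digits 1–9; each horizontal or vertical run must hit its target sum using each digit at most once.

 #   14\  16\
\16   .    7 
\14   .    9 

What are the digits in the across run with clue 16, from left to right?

9 7

16 in 2 cells must be {7,9}.
R1C1 = 16 − 7 = 9 completes the 16 across.
R2C1 = 14 − 9 = 5 completes the 14 across.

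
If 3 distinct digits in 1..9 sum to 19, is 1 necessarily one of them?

No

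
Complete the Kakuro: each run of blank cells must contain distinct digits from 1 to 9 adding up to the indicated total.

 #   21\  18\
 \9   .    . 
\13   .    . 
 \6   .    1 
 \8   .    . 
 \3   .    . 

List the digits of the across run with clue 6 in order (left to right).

5 1

3 in 2 cells must be {1,2}.
R3C1 = 6 − 1 = 5 completes the 6 across.
Given what's placed, R5C2 must be 2 to fit the 3 across and 18 down.
R5C1 = 3 − 2 = 1 completes the 3 across.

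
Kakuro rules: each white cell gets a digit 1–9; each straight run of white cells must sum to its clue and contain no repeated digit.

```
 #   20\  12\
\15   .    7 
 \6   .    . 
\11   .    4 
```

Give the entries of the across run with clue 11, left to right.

R1C1 = 15 − 7 = 8 completes the 15 across.
R2C1 = 5: the only remaining digit allowed by both the 6 across and the 20 down.
R2C2 = 6 − 5 = 1 completes the 6 across.
R3C1 = 11 − 4 = 7 completes the 11 across.

7 4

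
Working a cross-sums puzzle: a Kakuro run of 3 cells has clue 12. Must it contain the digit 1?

Counterexample: {2,3,7} sums to 12 without using 1.

No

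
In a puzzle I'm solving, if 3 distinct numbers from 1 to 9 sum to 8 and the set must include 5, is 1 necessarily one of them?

Yes

The only way to make 8 from 3 distinct digits under that restriction is {1,2,5}, which contains 1.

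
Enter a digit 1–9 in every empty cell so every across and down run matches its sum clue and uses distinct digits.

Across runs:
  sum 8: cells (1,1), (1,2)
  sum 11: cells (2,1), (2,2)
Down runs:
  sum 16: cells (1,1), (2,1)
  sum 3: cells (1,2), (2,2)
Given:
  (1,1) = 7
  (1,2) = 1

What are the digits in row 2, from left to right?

16 in 2 cells must be {7,9}; 3 in 2 cells must be {1,2}.
(2,1) = 16 − 7 = 9 completes the 16 down.
(2,2) = 11 − 9 = 2 completes the 11 across.

9 2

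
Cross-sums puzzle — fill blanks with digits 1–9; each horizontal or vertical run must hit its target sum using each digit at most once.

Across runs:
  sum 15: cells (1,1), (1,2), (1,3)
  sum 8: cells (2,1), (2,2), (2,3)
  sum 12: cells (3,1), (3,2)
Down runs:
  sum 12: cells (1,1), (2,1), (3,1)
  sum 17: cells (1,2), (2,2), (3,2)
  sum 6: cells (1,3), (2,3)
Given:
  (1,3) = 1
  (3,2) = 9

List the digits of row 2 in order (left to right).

(2,3) = 6 − 1 = 5 completes the 6 down.
(3,1) = 12 − 9 = 3 completes the 12 across.
Nothing is forced directly, so branch on (1,1), whose candidates are 5 or 8. If (1,1) = 5: then (1,2) would have to be in {9} for the 15 across but in {1,2,3,5,6,7} for the 17 down — contradiction. So (1,1) = 8.
(1,2) = 15 − 9 = 6 completes the 15 across.
(2,1) = 12 − 11 = 1 completes the 12 down.
(2,2) = 8 − 6 = 2 completes the 8 across.

1 2 5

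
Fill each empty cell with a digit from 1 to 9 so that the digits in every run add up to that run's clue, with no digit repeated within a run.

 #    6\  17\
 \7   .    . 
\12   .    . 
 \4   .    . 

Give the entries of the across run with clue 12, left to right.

3 9

4 in 2 cells must be {1,3}; 6 in 3 cells must be {1,2,3}.
The 12 across and the 6 down share only 3, so R2C1 = 3.
R2C2 = 12 − 3 = 9 completes the 12 across.
Given what's placed, R3C1 must be 1 to fit the 4 across and 6 down.
R3C2 = 4 − 1 = 3 completes the 4 across.
R1C1 = 6 − 4 = 2 completes the 6 down.
R1C2 = 7 − 2 = 5 completes the 7 across.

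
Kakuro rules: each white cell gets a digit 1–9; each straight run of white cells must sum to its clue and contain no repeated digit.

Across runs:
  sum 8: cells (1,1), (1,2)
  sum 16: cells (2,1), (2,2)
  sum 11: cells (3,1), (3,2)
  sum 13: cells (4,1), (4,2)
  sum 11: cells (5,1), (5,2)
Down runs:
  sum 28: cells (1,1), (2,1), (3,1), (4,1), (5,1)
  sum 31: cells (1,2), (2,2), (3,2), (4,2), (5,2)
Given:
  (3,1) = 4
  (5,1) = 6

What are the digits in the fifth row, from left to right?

16 in 2 cells must be {7,9}.
(3,2) = 11 − 4 = 7 completes the 11 across.
(5,2) = 11 − 6 = 5 completes the 11 across.

6 5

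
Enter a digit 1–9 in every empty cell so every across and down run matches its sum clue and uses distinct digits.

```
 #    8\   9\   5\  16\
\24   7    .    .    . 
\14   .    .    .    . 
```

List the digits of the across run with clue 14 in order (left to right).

1, 4, 2, 7

16 in 2 cells must be {7,9}.
Given what's placed, R1C4 must be 9 to fit the 24 across and 16 down.
R2C1 = 8 − 7 = 1 completes the 8 down.
R2C4 = 16 − 9 = 7 completes the 16 down.
Nothing is forced directly, so branch on R2C2, whose candidates are 2 or 4. If R2C2 = 2: then R1C2 would have to be in {2,3,5,6} for the 24 across but in {7} for the 9 down — contradiction. So R2C2 = 4.
R1C2 = 9 − 4 = 5 completes the 9 down.
R1C3 = 24 − 21 = 3 completes the 24 across.
R2C3 = 14 − 12 = 2 completes the 14 across.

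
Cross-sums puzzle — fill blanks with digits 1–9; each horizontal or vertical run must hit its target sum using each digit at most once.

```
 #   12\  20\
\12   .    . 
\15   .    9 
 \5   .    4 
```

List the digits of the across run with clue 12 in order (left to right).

5 7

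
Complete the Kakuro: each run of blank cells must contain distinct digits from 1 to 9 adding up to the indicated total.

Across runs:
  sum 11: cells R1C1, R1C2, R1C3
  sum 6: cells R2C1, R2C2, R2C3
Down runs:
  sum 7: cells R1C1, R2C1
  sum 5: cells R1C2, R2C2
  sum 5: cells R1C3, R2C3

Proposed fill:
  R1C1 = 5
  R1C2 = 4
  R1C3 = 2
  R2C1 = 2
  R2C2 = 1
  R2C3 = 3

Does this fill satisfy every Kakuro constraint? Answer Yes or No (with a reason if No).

Across: 5+4+2=11; 2+1+3=6. Down: 5+2=7; 4+1=5; 2+3=5. No digit repeats within any run.

Yes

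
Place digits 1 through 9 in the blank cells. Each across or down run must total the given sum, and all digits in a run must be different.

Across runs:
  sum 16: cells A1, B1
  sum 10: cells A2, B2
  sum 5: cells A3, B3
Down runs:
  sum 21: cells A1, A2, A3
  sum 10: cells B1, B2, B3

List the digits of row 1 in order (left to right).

9 7

16 in 2 cells must be {7,9}.
The 16 across and the 10 down share only 7, so B1 = 7.
The 5 across and the 21 down share only 4, so A3 = 4.
B3 = 5 − 4 = 1 completes the 5 across.
A1 = 16 − 7 = 9 completes the 16 across.
A2 = 21 − 13 = 8 completes the 21 down.
B2 = 10 − 8 = 2 completes the 10 across.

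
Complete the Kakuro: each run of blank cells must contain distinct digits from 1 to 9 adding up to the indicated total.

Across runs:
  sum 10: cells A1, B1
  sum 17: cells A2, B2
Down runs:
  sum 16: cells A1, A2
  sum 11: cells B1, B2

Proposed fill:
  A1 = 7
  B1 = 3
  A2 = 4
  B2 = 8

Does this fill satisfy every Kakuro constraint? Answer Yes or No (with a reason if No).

No — the across run A2–B2 sums to 12, not 17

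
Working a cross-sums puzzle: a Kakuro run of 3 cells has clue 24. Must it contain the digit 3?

The only way to make 24 from 3 distinct digits is {7,8,9}, which does not contain 3.

No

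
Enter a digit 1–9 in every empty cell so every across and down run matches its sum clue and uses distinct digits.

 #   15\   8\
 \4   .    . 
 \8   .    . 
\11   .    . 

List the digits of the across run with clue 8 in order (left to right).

4 in 2 cells must be {1,3}.
Nothing is forced directly, so branch on R1C1, whose candidates are 1 or 3. If R1C1 = 1: that forces R1C2 = 3, R2C2 = 1, R3C2 = 4, after which R2C1 would have to be in {7} for the 8 across but in {5,6,8,9} for the 15 down — contradiction. So R1C1 = 3.
R1C2 = 4 − 3 = 1 completes the 4 across.
Nothing is forced directly, so branch on R2C1, whose candidates are 5 or 7. If R2C1 = 7: then R2C2 would have to be in {1} for the 8 across but in {2,3,4,5} for the 8 down — contradiction. So R2C1 = 5.
R2C2 = 8 − 5 = 3 completes the 8 across.
R3C1 = 15 − 8 = 7 completes the 15 down.
R3C2 = 11 − 7 = 4 completes the 11 across.

5 3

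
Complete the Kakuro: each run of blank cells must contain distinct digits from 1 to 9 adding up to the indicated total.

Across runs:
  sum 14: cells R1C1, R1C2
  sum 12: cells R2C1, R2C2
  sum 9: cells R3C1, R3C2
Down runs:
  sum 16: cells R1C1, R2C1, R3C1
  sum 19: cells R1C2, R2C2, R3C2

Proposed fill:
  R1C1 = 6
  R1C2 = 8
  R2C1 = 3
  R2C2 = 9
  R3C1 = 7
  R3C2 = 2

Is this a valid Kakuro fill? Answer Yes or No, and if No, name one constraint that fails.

Yes

Across: 6+8=14; 3+9=12; 7+2=9. Down: 6+3+7=16; 8+9+2=19. No digit repeats within any run.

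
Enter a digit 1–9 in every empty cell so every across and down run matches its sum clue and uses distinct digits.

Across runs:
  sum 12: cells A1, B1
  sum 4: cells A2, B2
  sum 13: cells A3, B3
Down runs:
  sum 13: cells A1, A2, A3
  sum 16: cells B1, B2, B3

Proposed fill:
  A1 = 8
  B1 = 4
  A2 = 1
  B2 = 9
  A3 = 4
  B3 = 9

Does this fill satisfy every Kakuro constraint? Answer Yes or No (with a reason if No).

No — the down run B1–B3 sums to 22, not 16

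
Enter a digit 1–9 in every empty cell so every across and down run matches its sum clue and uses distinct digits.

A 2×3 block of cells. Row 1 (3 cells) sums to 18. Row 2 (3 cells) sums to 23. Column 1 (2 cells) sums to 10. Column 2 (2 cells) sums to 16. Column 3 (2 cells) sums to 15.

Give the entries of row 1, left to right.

2 7 9

23 in 3 cells must be {6,8,9}; 16 in 2 cells must be {7,9}.
The 23 across and the 16 down share only 9, so (2,2) = 9.
(1,2) = 16 − 9 = 7 completes the 16 down.
Nothing is forced directly, so branch on (2,1), whose candidates are 6 or 8. If (2,1) = 6: then (1,1) would have to be in {2,3,5,6,8,9} for the 18 across but in {4} for the 10 down — contradiction. So (2,1) = 8.
(1,1) = 10 − 8 = 2 completes the 10 down.
(1,3) = 18 − 9 = 9 completes the 18 across.
(2,3) = 23 − 17 = 6 completes the 23 across.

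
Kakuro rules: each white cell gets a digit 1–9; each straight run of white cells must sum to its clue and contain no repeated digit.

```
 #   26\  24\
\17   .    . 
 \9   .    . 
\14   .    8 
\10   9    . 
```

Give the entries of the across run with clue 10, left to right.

17 in 2 cells must be {8,9}.
R1C1 = 8: the only remaining digit allowed by both the 17 across and the 26 down.
R1C2 = 17 − 8 = 9 completes the 17 across.
R3C1 = 14 − 8 = 6 completes the 14 across.
R4C2 = 10 − 9 = 1 completes the 10 across.
R2C1 = 26 − 23 = 3 completes the 26 down.
R2C2 = 9 − 3 = 6 completes the 9 across.

9, 1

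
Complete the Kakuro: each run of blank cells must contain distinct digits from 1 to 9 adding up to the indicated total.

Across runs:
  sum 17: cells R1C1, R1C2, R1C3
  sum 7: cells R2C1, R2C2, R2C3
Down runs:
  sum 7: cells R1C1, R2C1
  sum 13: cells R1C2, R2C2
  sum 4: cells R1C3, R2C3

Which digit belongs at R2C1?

2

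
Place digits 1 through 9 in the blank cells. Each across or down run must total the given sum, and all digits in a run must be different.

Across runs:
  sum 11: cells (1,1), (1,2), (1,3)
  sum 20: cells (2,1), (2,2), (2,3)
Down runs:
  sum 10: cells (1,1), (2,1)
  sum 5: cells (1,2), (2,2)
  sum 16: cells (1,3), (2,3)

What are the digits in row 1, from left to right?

3 1 7

16 in 2 cells must be {7,9}.
The 11 across and the 16 down share only 7, so (1,3) = 7.
(2,3) = 16 − 7 = 9 completes the 16 down.
Nothing is forced directly, so branch on (2,2), whose candidates are 3 or 4. If (2,2) = 3: then (1,2) would have to be in {1,3} for the 11 across but in {2} for the 5 down — contradiction. So (2,2) = 4.
(1,2) = 5 − 4 = 1 completes the 5 down.
(2,1) = 20 − 13 = 7 completes the 20 across.
(1,1) = 11 − 8 = 3 completes the 11 across.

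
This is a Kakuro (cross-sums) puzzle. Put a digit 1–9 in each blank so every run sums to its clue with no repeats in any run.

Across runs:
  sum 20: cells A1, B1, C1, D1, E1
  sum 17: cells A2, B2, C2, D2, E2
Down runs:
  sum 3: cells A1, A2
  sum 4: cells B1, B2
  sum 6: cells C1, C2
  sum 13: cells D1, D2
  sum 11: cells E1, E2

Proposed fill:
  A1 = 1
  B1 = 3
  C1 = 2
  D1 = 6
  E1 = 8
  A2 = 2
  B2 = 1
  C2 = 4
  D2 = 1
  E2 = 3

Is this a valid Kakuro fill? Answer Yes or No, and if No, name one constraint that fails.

No — the across run A2–E2 sums to 11, not 17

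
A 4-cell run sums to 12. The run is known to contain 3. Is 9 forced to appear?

No

The only way to make 12 from 4 distinct digits under that restriction is {1,2,3,6}, which does not contain 9.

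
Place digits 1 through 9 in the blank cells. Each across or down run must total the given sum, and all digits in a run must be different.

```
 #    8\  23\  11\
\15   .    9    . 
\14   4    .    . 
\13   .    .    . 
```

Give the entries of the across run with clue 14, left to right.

4 8 2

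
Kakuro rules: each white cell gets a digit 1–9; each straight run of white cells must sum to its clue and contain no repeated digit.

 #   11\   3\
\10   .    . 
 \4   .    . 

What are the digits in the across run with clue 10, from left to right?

8 2

4 in 2 cells must be {1,3}; 3 in 2 cells must be {1,2}.
The 4 across and the 11 down share only 3, so R2C1 = 3.
R2C2 = 4 − 3 = 1 completes the 4 across.
R1C1 = 11 − 3 = 8 completes the 11 down.
R1C2 = 10 − 8 = 2 completes the 10 across.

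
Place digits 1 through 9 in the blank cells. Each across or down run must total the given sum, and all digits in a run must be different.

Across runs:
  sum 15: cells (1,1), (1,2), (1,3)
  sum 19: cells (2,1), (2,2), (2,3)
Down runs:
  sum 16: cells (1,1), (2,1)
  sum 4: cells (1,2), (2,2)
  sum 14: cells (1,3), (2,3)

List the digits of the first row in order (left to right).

16 in 2 cells must be {7,9}; 4 in 2 cells must be {1,3}.
The 19 across and the 4 down share only 3, so (2,2) = 3.
Given what's placed, (2,3) must be 9 to fit the 19 across and 14 down.
(1,2) = 4 − 3 = 1 completes the 4 down.
(1,3) = 14 − 9 = 5 completes the 14 down.
(2,1) = 19 − 12 = 7 completes the 19 across.
(1,1) = 15 − 6 = 9 completes the 15 across.

9, 1, 5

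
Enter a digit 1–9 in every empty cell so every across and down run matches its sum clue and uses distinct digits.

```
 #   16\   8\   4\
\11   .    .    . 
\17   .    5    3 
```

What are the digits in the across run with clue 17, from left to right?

9 5 3

16 in 2 cells must be {7,9}; 4 in 2 cells must be {1,3}.
Intersecting the 11 across with the 16 down forces R1C1 = 7.
R1C2 = 8 − 5 = 3 completes the 8 down.
R1C3 = 11 − 10 = 1 completes the 11 across.
R2C1 = 17 − 8 = 9 completes the 17 across.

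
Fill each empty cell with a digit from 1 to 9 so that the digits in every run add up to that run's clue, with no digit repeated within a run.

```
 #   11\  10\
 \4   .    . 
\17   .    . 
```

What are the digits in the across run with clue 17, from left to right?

8 9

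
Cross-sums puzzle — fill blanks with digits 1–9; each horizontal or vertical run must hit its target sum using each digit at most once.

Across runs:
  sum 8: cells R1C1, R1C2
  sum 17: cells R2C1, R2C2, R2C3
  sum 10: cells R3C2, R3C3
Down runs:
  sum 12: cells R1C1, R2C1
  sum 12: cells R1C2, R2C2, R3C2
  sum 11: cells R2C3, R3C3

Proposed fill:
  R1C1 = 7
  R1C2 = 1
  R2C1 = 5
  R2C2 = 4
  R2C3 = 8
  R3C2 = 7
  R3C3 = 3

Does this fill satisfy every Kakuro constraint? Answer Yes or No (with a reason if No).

Yes

Across: 7+1=8; 5+4+8=17; 7+3=10. Down: 7+5=12; 1+4+7=12; 8+3=11. No digit repeats within any run.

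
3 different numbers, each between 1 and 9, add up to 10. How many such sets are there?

3 distinct digits from 1–9 sum between 6 and 24.
Enumerating: {1,2,7}, {1,3,6}, {1,4,5}, {2,3,5}.

4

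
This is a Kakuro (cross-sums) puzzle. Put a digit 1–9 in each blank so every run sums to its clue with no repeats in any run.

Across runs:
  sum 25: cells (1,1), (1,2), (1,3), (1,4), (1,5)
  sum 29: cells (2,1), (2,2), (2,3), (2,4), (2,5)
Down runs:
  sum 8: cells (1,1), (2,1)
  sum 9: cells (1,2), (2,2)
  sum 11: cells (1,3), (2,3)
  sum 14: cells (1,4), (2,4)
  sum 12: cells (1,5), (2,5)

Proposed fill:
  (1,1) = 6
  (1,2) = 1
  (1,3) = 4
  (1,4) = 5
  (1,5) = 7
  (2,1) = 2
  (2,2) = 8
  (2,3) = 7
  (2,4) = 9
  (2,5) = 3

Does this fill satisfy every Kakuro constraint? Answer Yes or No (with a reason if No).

No — the across run (1,1)–(1,5) sums to 23, not 25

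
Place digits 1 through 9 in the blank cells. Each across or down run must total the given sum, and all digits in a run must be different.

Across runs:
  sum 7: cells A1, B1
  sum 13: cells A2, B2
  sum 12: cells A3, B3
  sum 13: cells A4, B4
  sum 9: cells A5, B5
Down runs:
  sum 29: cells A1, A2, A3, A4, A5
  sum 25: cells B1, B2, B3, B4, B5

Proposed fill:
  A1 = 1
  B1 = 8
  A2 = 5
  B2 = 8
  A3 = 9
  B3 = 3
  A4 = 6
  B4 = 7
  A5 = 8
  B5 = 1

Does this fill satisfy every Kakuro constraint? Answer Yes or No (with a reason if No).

No — the down run B1–B5 sums to 27, not 25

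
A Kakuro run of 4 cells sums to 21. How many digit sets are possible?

4 distinct digits from 1–9 sum between 10 and 30.

11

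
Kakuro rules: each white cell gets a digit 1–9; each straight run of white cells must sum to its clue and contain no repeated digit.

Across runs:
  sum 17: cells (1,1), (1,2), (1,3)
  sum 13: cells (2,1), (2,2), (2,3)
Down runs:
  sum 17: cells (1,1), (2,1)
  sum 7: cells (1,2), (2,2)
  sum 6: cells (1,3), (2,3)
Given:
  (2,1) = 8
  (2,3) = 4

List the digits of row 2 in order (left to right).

8, 1, 4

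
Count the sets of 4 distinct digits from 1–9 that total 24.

4 distinct digits from 1–9 sum between 10 and 30.

8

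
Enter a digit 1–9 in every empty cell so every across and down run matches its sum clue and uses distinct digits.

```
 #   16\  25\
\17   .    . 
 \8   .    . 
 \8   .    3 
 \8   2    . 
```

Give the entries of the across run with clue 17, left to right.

8 9

17 in 2 cells must be {8,9}.
R3C1 = 8 − 3 = 5 completes the 8 across.
R4C2 = 8 − 2 = 6 completes the 8 across.
Given what's placed, R1C1 must be 8 to fit the 17 across and 16 down.
R1C2 = 17 − 8 = 9 completes the 17 across.
R2C1 = 16 − 15 = 1 completes the 16 down.
R2C2 = 8 − 1 = 7 completes the 8 across.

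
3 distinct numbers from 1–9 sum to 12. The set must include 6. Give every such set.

{1,5,6}; {2,4,6}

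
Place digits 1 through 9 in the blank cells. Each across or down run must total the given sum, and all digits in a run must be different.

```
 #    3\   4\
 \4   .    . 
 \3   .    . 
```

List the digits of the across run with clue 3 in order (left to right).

4 in 2 cells must be {1,3}; 3 in 2 cells must be {1,2}.
The 4 across and the 3 down share only 1, so R1C1 = 1.
R1C2 = 4 − 1 = 3 completes the 4 across.
R2C1 = 3 − 1 = 2 completes the 3 down.
R2C2 = 3 − 2 = 1 completes the 3 across.

2, 1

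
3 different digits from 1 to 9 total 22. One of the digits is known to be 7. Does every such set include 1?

The only way to make 22 from 3 distinct digits under that restriction is {6,7,9}, which does not contain 1.

No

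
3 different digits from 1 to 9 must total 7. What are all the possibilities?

3 distinct digits from 1–9 sum between 6 and 24.
Only one set works: {1,2,4}.

{1,2,4}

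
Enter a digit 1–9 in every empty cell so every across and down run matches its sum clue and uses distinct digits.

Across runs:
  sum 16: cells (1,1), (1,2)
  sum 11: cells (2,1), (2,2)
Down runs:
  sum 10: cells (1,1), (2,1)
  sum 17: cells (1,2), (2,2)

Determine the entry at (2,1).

3

16 in 2 cells must be {7,9}; 17 in 2 cells must be {8,9}.
The 16 across and the 17 down share only 9, so (1,2) = 9.
(2,2) = 17 − 9 = 8 completes the 17 down.
(1,1) = 16 − 9 = 7 completes the 16 across.
(2,1) = 11 − 8 = 3 completes the 11 across.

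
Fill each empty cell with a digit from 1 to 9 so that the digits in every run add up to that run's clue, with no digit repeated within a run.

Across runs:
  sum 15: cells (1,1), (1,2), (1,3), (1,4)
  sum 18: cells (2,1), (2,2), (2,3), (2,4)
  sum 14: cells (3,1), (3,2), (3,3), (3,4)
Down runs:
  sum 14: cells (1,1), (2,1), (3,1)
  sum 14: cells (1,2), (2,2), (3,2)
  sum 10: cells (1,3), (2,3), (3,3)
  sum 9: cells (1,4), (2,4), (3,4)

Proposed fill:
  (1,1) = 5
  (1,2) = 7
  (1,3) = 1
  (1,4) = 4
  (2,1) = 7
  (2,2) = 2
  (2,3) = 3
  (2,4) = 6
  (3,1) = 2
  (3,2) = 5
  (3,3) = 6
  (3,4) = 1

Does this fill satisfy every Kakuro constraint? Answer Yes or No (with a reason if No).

No — the down run (1,4)–(3,4) sums to 11, not 9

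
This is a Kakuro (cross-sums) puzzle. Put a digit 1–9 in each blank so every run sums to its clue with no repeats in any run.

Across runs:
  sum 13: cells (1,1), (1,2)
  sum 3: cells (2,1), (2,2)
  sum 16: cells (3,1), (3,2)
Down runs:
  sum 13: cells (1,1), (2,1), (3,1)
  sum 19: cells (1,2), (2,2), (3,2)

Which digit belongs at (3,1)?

3 in 2 cells must be {1,2}; 16 in 2 cells must be {7,9}.
The 3 across and the 19 down share only 2, so (2,2) = 2.
Given what's placed, (3,2) must be 9 to fit the 16 across and 19 down.
(1,2) = 19 − 11 = 8 completes the 19 down.
(2,1) = 3 − 2 = 1 completes the 3 across.
(3,1) = 16 − 9 = 7 completes the 16 across.
(1,1) = 13 − 8 = 5 completes the 13 across.

7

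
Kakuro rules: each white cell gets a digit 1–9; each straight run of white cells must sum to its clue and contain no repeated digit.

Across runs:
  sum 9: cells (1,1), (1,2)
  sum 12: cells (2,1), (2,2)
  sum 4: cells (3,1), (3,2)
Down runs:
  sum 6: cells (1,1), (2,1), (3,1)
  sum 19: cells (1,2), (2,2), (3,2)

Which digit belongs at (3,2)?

4 in 2 cells must be {1,3}; 6 in 3 cells must be {1,2,3}.
The 12 across and the 6 down share only 3, so (2,1) = 3.
(2,2) = 12 − 3 = 9 completes the 12 across.
Given what's placed, (3,1) must be 1 to fit the 4 across and 6 down.
(3,2) = 4 − 1 = 3 completes the 4 across.
(1,1) = 6 − 4 = 2 completes the 6 down.
(1,2) = 9 − 2 = 7 completes the 9 across.

3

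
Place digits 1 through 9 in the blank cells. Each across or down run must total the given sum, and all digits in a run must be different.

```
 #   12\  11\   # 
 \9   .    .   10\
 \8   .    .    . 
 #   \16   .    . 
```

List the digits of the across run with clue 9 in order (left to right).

8, 1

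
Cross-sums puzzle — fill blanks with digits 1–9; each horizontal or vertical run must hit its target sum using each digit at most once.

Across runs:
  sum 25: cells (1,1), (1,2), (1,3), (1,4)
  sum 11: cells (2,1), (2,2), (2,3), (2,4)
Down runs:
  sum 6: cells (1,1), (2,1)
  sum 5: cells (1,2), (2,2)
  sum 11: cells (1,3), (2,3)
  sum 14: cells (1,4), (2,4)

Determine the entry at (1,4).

11 in 4 cells must be {1,2,3,5}.
Only 5 fits (2,4) under both its across sum 11 and down sum 14.
(1,4) = 14 − 5 = 9 completes the 14 down.

9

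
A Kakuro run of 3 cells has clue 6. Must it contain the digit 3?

Yes

The only way to make 6 from 3 distinct digits is {1,2,3}, which contains 3.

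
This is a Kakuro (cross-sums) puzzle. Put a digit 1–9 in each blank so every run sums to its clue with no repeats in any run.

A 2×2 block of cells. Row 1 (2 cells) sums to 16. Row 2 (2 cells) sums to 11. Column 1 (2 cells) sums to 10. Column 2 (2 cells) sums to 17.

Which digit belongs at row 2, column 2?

8

16 in 2 cells must be {7,9}; 17 in 2 cells must be {8,9}.
The 16 across and the 17 down share only 9, so (1,2) = 9.
(2,2) = 17 − 9 = 8 completes the 17 down.
(1,1) = 16 − 9 = 7 completes the 16 across.
(2,1) = 11 − 8 = 3 completes the 11 across.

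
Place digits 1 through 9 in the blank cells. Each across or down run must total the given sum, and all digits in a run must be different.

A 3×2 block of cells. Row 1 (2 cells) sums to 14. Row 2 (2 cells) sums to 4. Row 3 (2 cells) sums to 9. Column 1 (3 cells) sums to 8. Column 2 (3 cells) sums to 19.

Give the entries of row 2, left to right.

1 3

4 in 2 cells must be {1,3}.
The 14 across and the 8 down share only 5, so (1,1) = 5.
(1,2) = 14 − 5 = 9 completes the 14 across.
Given what's placed, (2,1) must be 1 to fit the 4 across and 8 down.
(2,2) = 4 − 1 = 3 completes the 4 across.
(3,1) = 8 − 6 = 2 completes the 8 down.
(3,2) = 9 − 2 = 7 completes the 9 across.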